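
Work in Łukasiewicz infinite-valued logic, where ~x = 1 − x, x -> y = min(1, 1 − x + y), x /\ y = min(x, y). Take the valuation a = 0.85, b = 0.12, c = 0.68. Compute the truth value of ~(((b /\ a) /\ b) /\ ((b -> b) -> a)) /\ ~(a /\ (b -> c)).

0.15

b /\ a = min(0.12, 0.85) = 0.12
(b /\ a) /\ b = min(0.12, 0.12) = 0.12
b -> b = min(1, 1 − 0.12 + 0.12) = min(1, 1.00) = 1.00
(b -> b) -> a = min(1, 1 − 1.00 + 0.85) = min(1, 0.85) = 0.85
((b /\ a) /\ b) /\ ((b -> b) -> a) = min(0.12, 0.85) = 0.12
~(((b /\ a) /\ b) /\ ((b -> b) -> a)) = 1 − 0.12 = 0.88
b -> c = min(1, 1 − 0.12 + 0.68) = min(1, 1.56) = 1.00
a /\ (b -> c) = min(0.85, 1.00) = 0.85
~(a /\ (b -> c)) = 1 − 0.85 = 0.15
~(((b /\ a) /\ b) /\ ((b -> b) -> a)) /\ ~(a /\ (b -> c)) = min(0.88, 0.15) = 0.15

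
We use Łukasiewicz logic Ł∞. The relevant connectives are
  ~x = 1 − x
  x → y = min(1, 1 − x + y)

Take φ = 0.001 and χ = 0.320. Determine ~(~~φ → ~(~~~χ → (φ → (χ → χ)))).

0.001

~φ = 1 − 0.001 = 0.999
~~φ = 1 − 0.999 = 0.001
~χ = 1 − 0.320 = 0.680
~~χ = 1 − 0.680 = 0.320
~~~χ = 1 − 0.320 = 0.680
χ → χ = min(1, 1 − 0.320 + 0.320) = min(1, 1.000) = 1.000
φ → (χ → χ) = min(1, 1 − 0.001 + 1.000) = min(1, 1.999) = 1.000
~~~χ → (φ → (χ → χ)) = min(1, 1 − 0.680 + 1.000) = min(1, 1.320) = 1.000
~(~~~χ → (φ → (χ → χ))) = 1 − 1.000 = 0.000
~~φ → ~(~~~χ → (φ → (χ → χ))) = min(1, 1 − 0.001 + 0.000) = min(1, 0.999) = 0.999
~(~~φ → ~(~~~χ → (φ → (χ → χ)))) = 1 − 0.999 = 0.001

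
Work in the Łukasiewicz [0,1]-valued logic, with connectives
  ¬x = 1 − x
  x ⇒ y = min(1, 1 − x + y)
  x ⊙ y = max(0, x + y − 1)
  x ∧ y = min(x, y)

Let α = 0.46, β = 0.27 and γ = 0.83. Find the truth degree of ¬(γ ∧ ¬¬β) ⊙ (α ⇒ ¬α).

0.73

¬β = 1 − 0.27 = 0.73
¬¬β = 1 − 0.73 = 0.27
γ ∧ ¬¬β = min(0.83, 0.27) = 0.27
¬(γ ∧ ¬¬β) = 1 − 0.27 = 0.73
¬α = 1 − 0.46 = 0.54
α ⇒ ¬α = min(1, 1 − 0.46 + 0.54) = min(1, 1.08) = 1.00
¬(γ ∧ ¬¬β) ⊙ (α ⇒ ¬α) = max(0, 0.73 + 1.00 − 1) = max(0, 0.73) = 0.73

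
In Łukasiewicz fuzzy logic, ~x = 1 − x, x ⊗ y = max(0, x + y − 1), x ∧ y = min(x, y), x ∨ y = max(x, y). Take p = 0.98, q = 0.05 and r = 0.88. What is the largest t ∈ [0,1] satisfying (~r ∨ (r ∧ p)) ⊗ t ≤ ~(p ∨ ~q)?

0.14

~r = 1 − 0.88 = 0.12
r ∧ p = min(0.88, 0.98) = 0.88
~r ∨ (r ∧ p) = max(0.12, 0.88) = 0.88
So the left factor is ~r ∨ (r ∧ p) = 0.88.
~q = 1 − 0.05 = 0.95
p ∨ ~q = max(0.98, 0.95) = 0.98
~(p ∨ ~q) = 1 − 0.98 = 0.02
So the right-hand bound is ~(p ∨ ~q) = 0.02.
The residuum of the Łukasiewicz t-norm gives the supremum: min(1, 1 − 0.88 + 0.02).
1 − 0.88 + 0.02 = 0.14, so t = min(1, 0.14) = 0.14.
Check: 0.88 ⊗ 0.14 = max(0, 0.02) = 0.02 ≤ 0.02.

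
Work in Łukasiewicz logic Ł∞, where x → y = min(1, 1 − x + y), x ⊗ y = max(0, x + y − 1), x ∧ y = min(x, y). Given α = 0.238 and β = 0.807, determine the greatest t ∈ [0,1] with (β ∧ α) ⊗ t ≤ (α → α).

β ∧ α = min(0.807, 0.238) = 0.238
So the left factor is β ∧ α = 0.238.
α → α = min(1, 1 − 0.238 + 0.238) = min(1, 1.000) = 1.000
So the right-hand bound is α → α = 1.000.
The residuum of the Łukasiewicz t-norm gives the supremum: min(1, 1 − 0.238 + 1.000).
1 − 0.238 + 1.000 = 1.762, so t = min(1, 1.762) = 1.000.
Check: 0.238 ⊗ 1.000 = max(0, 0.238) = 0.238 ≤ 1.000.

1.000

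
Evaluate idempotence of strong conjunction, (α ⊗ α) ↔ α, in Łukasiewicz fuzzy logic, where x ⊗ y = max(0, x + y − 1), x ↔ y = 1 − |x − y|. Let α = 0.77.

α ⊗ α = max(0, 0.77 + 0.77 − 1) = max(0, 0.54) = 0.54
(α ⊗ α) ↔ α = 1 − |0.54 − 0.77| = 1 − 0.23 = 0.77
(The value 0.77 < 1 shows this instance is not satisfied; fails in Ł∞ since a ⊗ a = max(0, 2a−1) ≠ a in general.)

0.77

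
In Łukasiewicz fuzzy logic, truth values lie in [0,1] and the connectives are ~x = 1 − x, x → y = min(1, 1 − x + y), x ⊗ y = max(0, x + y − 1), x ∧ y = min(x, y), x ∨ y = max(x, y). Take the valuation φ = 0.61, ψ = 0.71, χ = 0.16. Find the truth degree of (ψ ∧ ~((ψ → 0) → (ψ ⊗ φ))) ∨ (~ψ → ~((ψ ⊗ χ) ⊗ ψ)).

ψ → 0 = min(1, 1 − 0.71 + 0.00) = min(1, 0.29) = 0.29
ψ ⊗ φ = max(0, 0.71 + 0.61 − 1) = max(0, 0.32) = 0.32
(ψ → 0) → (ψ ⊗ φ) = min(1, 1 − 0.29 + 0.32) = min(1, 1.03) = 1.00
~((ψ → 0) → (ψ ⊗ φ)) = 1 − 1.00 = 0.00
ψ ∧ ~((ψ → 0) → (ψ ⊗ φ)) = min(0.71, 0.00) = 0.00
~ψ = 1 − 0.71 = 0.29
ψ ⊗ χ = max(0, 0.71 + 0.16 − 1) = max(0, -0.13) = 0.00
(ψ ⊗ χ) ⊗ ψ = max(0, 0.00 + 0.71 − 1) = max(0, -0.29) = 0.00
~((ψ ⊗ χ) ⊗ ψ) = 1 − 0.00 = 1.00
~ψ → ~((ψ ⊗ χ) ⊗ ψ) = min(1, 1 − 0.29 + 1.00) = min(1, 1.71) = 1.00
(ψ ∧ ~((ψ → 0) → (ψ ⊗ φ))) ∨ (~ψ → ~((ψ ⊗ χ) ⊗ ψ)) = max(0.00, 1.00) = 1.00

1.00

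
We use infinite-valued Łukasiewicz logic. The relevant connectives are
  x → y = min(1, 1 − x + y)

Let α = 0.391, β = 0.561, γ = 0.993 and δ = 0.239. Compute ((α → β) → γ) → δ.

α → β = min(1, 1 − 0.391 + 0.561) = min(1, 1.170) = 1.000
(α → β) → γ = min(1, 1 − 1.000 + 0.993) = min(1, 0.993) = 0.993
((α → β) → γ) → δ = min(1, 1 − 0.993 + 0.239) = min(1, 0.246) = 0.246

0.246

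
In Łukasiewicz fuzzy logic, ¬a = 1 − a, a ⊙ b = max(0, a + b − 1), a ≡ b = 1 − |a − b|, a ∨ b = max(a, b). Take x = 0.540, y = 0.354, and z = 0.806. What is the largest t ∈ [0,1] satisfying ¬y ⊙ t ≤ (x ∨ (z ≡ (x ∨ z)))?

1.000

¬y = 1 − 0.354 = 0.646
So the left factor is ¬y = 0.646.
x ∨ z = max(0.540, 0.806) = 0.806
z ≡ (x ∨ z) = 1 − |0.806 − 0.806| = 1 − 0.000 = 1.000
x ∨ (z ≡ (x ∨ z)) = max(0.540, 1.000) = 1.000
So the right-hand bound is x ∨ (z ≡ (x ∨ z)) = 1.000.
The residuum of the Łukasiewicz t-norm gives the supremum: min(1, 1 − 0.646 + 1.000).
1 − 0.646 + 1.000 = 1.354, so t = min(1, 1.354) = 1.000.
Check: 0.646 ⊙ 1.000 = max(0, 0.646) = 0.646 ≤ 1.000.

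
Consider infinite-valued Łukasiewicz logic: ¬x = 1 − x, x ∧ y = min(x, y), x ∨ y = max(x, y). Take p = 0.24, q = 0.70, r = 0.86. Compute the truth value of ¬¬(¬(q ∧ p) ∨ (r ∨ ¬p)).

0.86

q ∧ p = min(0.70, 0.24) = 0.24
¬(q ∧ p) = 1 − 0.24 = 0.76
¬p = 1 − 0.24 = 0.76
r ∨ ¬p = max(0.86, 0.76) = 0.86
¬(q ∧ p) ∨ (r ∨ ¬p) = max(0.76, 0.86) = 0.86
¬(¬(q ∧ p) ∨ (r ∨ ¬p)) = 1 − 0.86 = 0.14
¬¬(¬(q ∧ p) ∨ (r ∨ ¬p)) = 1 − 0.14 = 0.86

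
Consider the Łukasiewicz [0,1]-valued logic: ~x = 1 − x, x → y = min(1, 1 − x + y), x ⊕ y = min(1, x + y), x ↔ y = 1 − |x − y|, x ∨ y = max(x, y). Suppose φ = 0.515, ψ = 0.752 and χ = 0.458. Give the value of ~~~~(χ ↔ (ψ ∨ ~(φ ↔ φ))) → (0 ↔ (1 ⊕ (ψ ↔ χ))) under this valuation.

0.294

φ ↔ φ = 1 − |0.515 − 0.515| = 1 − 0.000 = 1.000
~(φ ↔ φ) = 1 − 1.000 = 0.000
ψ ∨ ~(φ ↔ φ) = max(0.752, 0.000) = 0.752
χ ↔ (ψ ∨ ~(φ ↔ φ)) = 1 − |0.458 − 0.752| = 1 − 0.294 = 0.706
~(χ ↔ (ψ ∨ ~(φ ↔ φ))) = 1 − 0.706 = 0.294
~~(χ ↔ (ψ ∨ ~(φ ↔ φ))) = 1 − 0.294 = 0.706
~~~(χ ↔ (ψ ∨ ~(φ ↔ φ))) = 1 − 0.706 = 0.294
~~~~(χ ↔ (ψ ∨ ~(φ ↔ φ))) = 1 − 0.294 = 0.706
ψ ↔ χ = 1 − |0.752 − 0.458| = 1 − 0.294 = 0.706
1 ⊕ (ψ ↔ χ) = min(1, 1.000 + 0.706) = min(1, 1.706) = 1.000
0 ↔ (1 ⊕ (ψ ↔ χ)) = 1 − |0.000 − 1.000| = 1 − 1.000 = 0.000
~~~~(χ ↔ (ψ ∨ ~(φ ↔ φ))) → (0 ↔ (1 ⊕ (ψ ↔ χ))) = min(1, 1 − 0.706 + 0.000) = min(1, 0.294) = 0.294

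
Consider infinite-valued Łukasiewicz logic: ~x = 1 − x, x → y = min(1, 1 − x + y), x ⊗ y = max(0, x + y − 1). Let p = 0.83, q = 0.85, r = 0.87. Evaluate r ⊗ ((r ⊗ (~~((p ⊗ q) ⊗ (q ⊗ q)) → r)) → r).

0.87

p ⊗ q = max(0, 0.83 + 0.85 − 1) = max(0, 0.68) = 0.68
q ⊗ q = max(0, 0.85 + 0.85 − 1) = max(0, 0.70) = 0.70
(p ⊗ q) ⊗ (q ⊗ q) = max(0, 0.68 + 0.70 − 1) = max(0, 0.38) = 0.38
~((p ⊗ q) ⊗ (q ⊗ q)) = 1 − 0.38 = 0.62
~~((p ⊗ q) ⊗ (q ⊗ q)) = 1 − 0.62 = 0.38
~~((p ⊗ q) ⊗ (q ⊗ q)) → r = min(1, 1 − 0.38 + 0.87) = min(1, 1.49) = 1.00
r ⊗ (~~((p ⊗ q) ⊗ (q ⊗ q)) → r) = max(0, 0.87 + 1.00 − 1) = max(0, 0.87) = 0.87
(r ⊗ (~~((p ⊗ q) ⊗ (q ⊗ q)) → r)) → r = min(1, 1 − 0.87 + 0.87) = min(1, 1.00) = 1.00
r ⊗ ((r ⊗ (~~((p ⊗ q) ⊗ (q ⊗ q)) → r)) → r) = max(0, 0.87 + 1.00 − 1) = max(0, 0.87) = 0.87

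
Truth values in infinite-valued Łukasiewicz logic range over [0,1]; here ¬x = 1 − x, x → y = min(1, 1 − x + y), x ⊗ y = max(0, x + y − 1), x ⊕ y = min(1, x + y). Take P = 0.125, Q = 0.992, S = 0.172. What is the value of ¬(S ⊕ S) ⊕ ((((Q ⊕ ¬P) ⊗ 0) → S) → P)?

0.781

S ⊕ S = min(1, 0.172 + 0.172) = min(1, 0.344) = 0.344
¬(S ⊕ S) = 1 − 0.344 = 0.656
¬P = 1 − 0.125 = 0.875
Q ⊕ ¬P = min(1, 0.992 + 0.875) = min(1, 1.867) = 1.000
(Q ⊕ ¬P) ⊗ 0 = max(0, 1.000 + 0.000 − 1) = max(0, 0.000) = 0.000
((Q ⊕ ¬P) ⊗ 0) → S = min(1, 1 − 0.000 + 0.172) = min(1, 1.172) = 1.000
(((Q ⊕ ¬P) ⊗ 0) → S) → P = min(1, 1 − 1.000 + 0.125) = min(1, 0.125) = 0.125
¬(S ⊕ S) ⊕ ((((Q ⊕ ¬P) ⊗ 0) → S) → P) = min(1, 0.656 + 0.125) = min(1, 0.781) = 0.781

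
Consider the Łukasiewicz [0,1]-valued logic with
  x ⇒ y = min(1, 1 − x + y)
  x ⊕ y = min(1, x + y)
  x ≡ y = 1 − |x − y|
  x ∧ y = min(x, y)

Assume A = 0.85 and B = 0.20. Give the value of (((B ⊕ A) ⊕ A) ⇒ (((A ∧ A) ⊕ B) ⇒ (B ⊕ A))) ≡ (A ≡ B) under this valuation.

0.35

B ⊕ A = min(1, 0.20 + 0.85) = min(1, 1.05) = 1.00
(B ⊕ A) ⊕ A = min(1, 1.00 + 0.85) = min(1, 1.85) = 1.00
A ∧ A = min(0.85, 0.85) = 0.85
(A ∧ A) ⊕ B = min(1, 0.85 + 0.20) = min(1, 1.05) = 1.00
((A ∧ A) ⊕ B) ⇒ (B ⊕ A) = min(1, 1 − 1.00 + 1.00) = min(1, 1.00) = 1.00
((B ⊕ A) ⊕ A) ⇒ (((A ∧ A) ⊕ B) ⇒ (B ⊕ A)) = min(1, 1 − 1.00 + 1.00) = min(1, 1.00) = 1.00
A ≡ B = 1 − |0.85 − 0.20| = 1 − 0.65 = 0.35
(((B ⊕ A) ⊕ A) ⇒ (((A ∧ A) ⊕ B) ⇒ (B ⊕ A))) ≡ (A ≡ B) = 1 − |1.00 − 0.35| = 1 − 0.65 = 0.35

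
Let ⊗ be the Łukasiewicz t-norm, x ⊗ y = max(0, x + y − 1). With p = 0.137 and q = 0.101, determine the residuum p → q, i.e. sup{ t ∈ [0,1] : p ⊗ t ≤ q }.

The residuum of the Łukasiewicz t-norm gives the supremum: min(1, 1 − 0.137 + 0.101).
1 − 0.137 + 0.101 = 0.964, so t = min(1, 0.964) = 0.964.
Check: 0.137 ⊗ 0.964 = max(0, 0.101) = 0.101 ≤ 0.101.

0.964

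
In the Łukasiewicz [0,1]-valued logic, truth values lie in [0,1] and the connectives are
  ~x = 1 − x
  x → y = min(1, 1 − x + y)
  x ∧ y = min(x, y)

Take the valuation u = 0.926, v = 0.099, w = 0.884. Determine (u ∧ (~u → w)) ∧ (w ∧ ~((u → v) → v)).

0.074

~u = 1 − 0.926 = 0.074
~u → w = min(1, 1 − 0.074 + 0.884) = min(1, 1.810) = 1.000
u ∧ (~u → w) = min(0.926, 1.000) = 0.926
u → v = min(1, 1 − 0.926 + 0.099) = min(1, 0.173) = 0.173
(u → v) → v = min(1, 1 − 0.173 + 0.099) = min(1, 0.926) = 0.926
~((u → v) → v) = 1 − 0.926 = 0.074
w ∧ ~((u → v) → v) = min(0.884, 0.074) = 0.074
(u ∧ (~u → w)) ∧ (w ∧ ~((u → v) → v)) = min(0.926, 0.074) = 0.074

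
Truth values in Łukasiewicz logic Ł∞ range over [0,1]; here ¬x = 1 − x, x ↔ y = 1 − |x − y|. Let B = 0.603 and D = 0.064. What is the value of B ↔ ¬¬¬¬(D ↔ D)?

0.603

D ↔ D = 1 − |0.064 − 0.064| = 1 − 0.000 = 1.000
¬(D ↔ D) = 1 − 1.000 = 0.000
¬¬(D ↔ D) = 1 − 0.000 = 1.000
¬¬¬(D ↔ D) = 1 − 1.000 = 0.000
¬¬¬¬(D ↔ D) = 1 − 0.000 = 1.000
B ↔ ¬¬¬¬(D ↔ D) = 1 − |0.603 − 1.000| = 1 − 0.397 = 0.603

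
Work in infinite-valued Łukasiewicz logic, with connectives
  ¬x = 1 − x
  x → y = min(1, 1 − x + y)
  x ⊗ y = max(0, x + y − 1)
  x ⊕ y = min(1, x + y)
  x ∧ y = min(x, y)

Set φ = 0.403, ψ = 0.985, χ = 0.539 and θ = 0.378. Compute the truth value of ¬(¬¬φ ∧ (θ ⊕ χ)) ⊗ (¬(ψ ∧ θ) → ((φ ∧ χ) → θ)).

0.597

¬φ = 1 − 0.403 = 0.597
¬¬φ = 1 − 0.597 = 0.403
θ ⊕ χ = min(1, 0.378 + 0.539) = min(1, 0.917) = 0.917
¬¬φ ∧ (θ ⊕ χ) = min(0.403, 0.917) = 0.403
¬(¬¬φ ∧ (θ ⊕ χ)) = 1 − 0.403 = 0.597
ψ ∧ θ = min(0.985, 0.378) = 0.378
¬(ψ ∧ θ) = 1 − 0.378 = 0.622
φ ∧ χ = min(0.403, 0.539) = 0.403
(φ ∧ χ) → θ = min(1, 1 − 0.403 + 0.378) = min(1, 0.975) = 0.975
¬(ψ ∧ θ) → ((φ ∧ χ) → θ) = min(1, 1 − 0.622 + 0.975) = min(1, 1.353) = 1.000
¬(¬¬φ ∧ (θ ⊕ χ)) ⊗ (¬(ψ ∧ θ) → ((φ ∧ χ) → θ)) = max(0, 0.597 + 1.000 − 1) = max(0, 0.597) = 0.597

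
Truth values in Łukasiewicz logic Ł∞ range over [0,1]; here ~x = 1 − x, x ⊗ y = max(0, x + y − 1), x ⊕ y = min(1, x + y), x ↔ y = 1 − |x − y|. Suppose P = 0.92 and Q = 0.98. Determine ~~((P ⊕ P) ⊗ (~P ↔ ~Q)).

0.94

P ⊕ P = min(1, 0.92 + 0.92) = min(1, 1.84) = 1.00
~P = 1 − 0.92 = 0.08
~Q = 1 − 0.98 = 0.02
~P ↔ ~Q = 1 − |0.08 − 0.02| = 1 − 0.06 = 0.94
(P ⊕ P) ⊗ (~P ↔ ~Q) = max(0, 1.00 + 0.94 − 1) = max(0, 0.94) = 0.94
~((P ⊕ P) ⊗ (~P ↔ ~Q)) = 1 − 0.94 = 0.06
~~((P ⊕ P) ⊗ (~P ↔ ~Q)) = 1 − 0.06 = 0.94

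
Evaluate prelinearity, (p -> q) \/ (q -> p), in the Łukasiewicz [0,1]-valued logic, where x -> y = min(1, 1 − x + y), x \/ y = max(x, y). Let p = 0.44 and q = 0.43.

1.00

p -> q = min(1, 1 − 0.44 + 0.43) = min(1, 0.99) = 0.99
q -> p = min(1, 1 − 0.43 + 0.44) = min(1, 1.01) = 1.00
(p -> q) \/ (q -> p) = max(0.99, 1.00) = 1.00
(As expected: a Ł∞-tautology — holds in every MV-chain.)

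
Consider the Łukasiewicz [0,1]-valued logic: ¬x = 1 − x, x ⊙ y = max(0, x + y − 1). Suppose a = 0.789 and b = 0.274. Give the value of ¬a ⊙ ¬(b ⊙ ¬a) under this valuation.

0.211

¬a = 1 − 0.789 = 0.211
b ⊙ ¬a = max(0, 0.274 + 0.211 − 1) = max(0, -0.515) = 0.000
¬(b ⊙ ¬a) = 1 − 0.000 = 1.000
¬a ⊙ ¬(b ⊙ ¬a) = max(0, 0.211 + 1.000 − 1) = max(0, 0.211) = 0.211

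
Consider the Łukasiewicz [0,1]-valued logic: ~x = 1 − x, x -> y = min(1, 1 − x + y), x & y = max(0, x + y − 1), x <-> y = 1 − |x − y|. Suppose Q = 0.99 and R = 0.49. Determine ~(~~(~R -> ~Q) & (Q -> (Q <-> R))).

~R = 1 − 0.49 = 0.51
~Q = 1 − 0.99 = 0.01
~R -> ~Q = min(1, 1 − 0.51 + 0.01) = min(1, 0.50) = 0.50
~(~R -> ~Q) = 1 − 0.50 = 0.50
~~(~R -> ~Q) = 1 − 0.50 = 0.50
Q <-> R = 1 − |0.99 − 0.49| = 1 − 0.50 = 0.50
Q -> (Q <-> R) = min(1, 1 − 0.99 + 0.50) = min(1, 0.51) = 0.51
~~(~R -> ~Q) & (Q -> (Q <-> R)) = max(0, 0.50 + 0.51 − 1) = max(0, 0.01) = 0.01
~(~~(~R -> ~Q) & (Q -> (Q <-> R))) = 1 − 0.01 = 0.99

0.99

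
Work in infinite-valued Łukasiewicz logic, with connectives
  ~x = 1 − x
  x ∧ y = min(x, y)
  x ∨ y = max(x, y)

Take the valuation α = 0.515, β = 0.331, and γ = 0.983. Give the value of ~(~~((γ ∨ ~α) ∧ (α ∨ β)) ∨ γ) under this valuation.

~α = 1 − 0.515 = 0.485
γ ∨ ~α = max(0.983, 0.485) = 0.983
α ∨ β = max(0.515, 0.331) = 0.515
(γ ∨ ~α) ∧ (α ∨ β) = min(0.983, 0.515) = 0.515
~((γ ∨ ~α) ∧ (α ∨ β)) = 1 − 0.515 = 0.485
~~((γ ∨ ~α) ∧ (α ∨ β)) = 1 − 0.485 = 0.515
~~((γ ∨ ~α) ∧ (α ∨ β)) ∨ γ = max(0.515, 0.983) = 0.983
~(~~((γ ∨ ~α) ∧ (α ∨ β)) ∨ γ) = 1 − 0.983 = 0.017

0.017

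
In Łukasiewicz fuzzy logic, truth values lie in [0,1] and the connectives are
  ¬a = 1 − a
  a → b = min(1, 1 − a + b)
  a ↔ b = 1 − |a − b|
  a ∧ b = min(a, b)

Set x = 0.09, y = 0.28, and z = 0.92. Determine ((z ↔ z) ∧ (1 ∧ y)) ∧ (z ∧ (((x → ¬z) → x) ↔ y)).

z ↔ z = 1 − |0.92 − 0.92| = 1 − 0.00 = 1.00
1 ∧ y = min(1.00, 0.28) = 0.28
(z ↔ z) ∧ (1 ∧ y) = min(1.00, 0.28) = 0.28
¬z = 1 − 0.92 = 0.08
x → ¬z = min(1, 1 − 0.09 + 0.08) = min(1, 0.99) = 0.99
(x → ¬z) → x = min(1, 1 − 0.99 + 0.09) = min(1, 0.10) = 0.10
((x → ¬z) → x) ↔ y = 1 − |0.10 − 0.28| = 1 − 0.18 = 0.82
z ∧ (((x → ¬z) → x) ↔ y) = min(0.92, 0.82) = 0.82
((z ↔ z) ∧ (1 ∧ y)) ∧ (z ∧ (((x → ¬z) → x) ↔ y)) = min(0.28, 0.82) = 0.28

0.28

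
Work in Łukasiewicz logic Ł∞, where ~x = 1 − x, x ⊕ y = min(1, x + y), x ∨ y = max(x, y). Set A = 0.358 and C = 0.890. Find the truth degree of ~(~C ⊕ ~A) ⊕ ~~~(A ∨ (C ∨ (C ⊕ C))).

~C = 1 − 0.890 = 0.110
~A = 1 − 0.358 = 0.642
~C ⊕ ~A = min(1, 0.110 + 0.642) = min(1, 0.752) = 0.752
~(~C ⊕ ~A) = 1 − 0.752 = 0.248
C ⊕ C = min(1, 0.890 + 0.890) = min(1, 1.780) = 1.000
C ∨ (C ⊕ C) = max(0.890, 1.000) = 1.000
A ∨ (C ∨ (C ⊕ C)) = max(0.358, 1.000) = 1.000
~(A ∨ (C ∨ (C ⊕ C))) = 1 − 1.000 = 0.000
~~(A ∨ (C ∨ (C ⊕ C))) = 1 − 0.000 = 1.000
~~~(A ∨ (C ∨ (C ⊕ C))) = 1 − 1.000 = 0.000
~(~C ⊕ ~A) ⊕ ~~~(A ∨ (C ∨ (C ⊕ C))) = min(1, 0.248 + 0.000) = min(1, 0.248) = 0.248

0.248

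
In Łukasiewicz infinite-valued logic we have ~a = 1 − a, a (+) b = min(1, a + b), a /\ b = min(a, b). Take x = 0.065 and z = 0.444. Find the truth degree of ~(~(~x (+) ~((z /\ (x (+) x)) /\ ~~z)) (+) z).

~x = 1 − 0.065 = 0.935
x (+) x = min(1, 0.065 + 0.065) = min(1, 0.130) = 0.130
z /\ (x (+) x) = min(0.444, 0.130) = 0.130
~z = 1 − 0.444 = 0.556
~~z = 1 − 0.556 = 0.444
(z /\ (x (+) x)) /\ ~~z = min(0.130, 0.444) = 0.130
~((z /\ (x (+) x)) /\ ~~z) = 1 − 0.130 = 0.870
~x (+) ~((z /\ (x (+) x)) /\ ~~z) = min(1, 0.935 + 0.870) = min(1, 1.805) = 1.000
~(~x (+) ~((z /\ (x (+) x)) /\ ~~z)) = 1 − 1.000 = 0.000
~(~x (+) ~((z /\ (x (+) x)) /\ ~~z)) (+) z = min(1, 0.000 + 0.444) = min(1, 0.444) = 0.444
~(~(~x (+) ~((z /\ (x (+) x)) /\ ~~z)) (+) z) = 1 − 0.444 = 0.556

0.556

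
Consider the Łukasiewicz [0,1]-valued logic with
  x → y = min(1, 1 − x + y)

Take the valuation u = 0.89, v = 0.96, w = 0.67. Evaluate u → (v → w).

v → w = min(1, 1 − 0.96 + 0.67) = min(1, 0.71) = 0.71
u → (v → w) = min(1, 1 − 0.89 + 0.71) = min(1, 0.82) = 0.82

0.82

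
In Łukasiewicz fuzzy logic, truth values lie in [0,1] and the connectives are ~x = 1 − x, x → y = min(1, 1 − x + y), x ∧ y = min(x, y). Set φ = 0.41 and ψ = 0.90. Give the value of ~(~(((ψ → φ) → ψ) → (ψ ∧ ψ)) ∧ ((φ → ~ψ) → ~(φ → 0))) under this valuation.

ψ → φ = min(1, 1 − 0.90 + 0.41) = min(1, 0.51) = 0.51
(ψ → φ) → ψ = min(1, 1 − 0.51 + 0.90) = min(1, 1.39) = 1.00
ψ ∧ ψ = min(0.90, 0.90) = 0.90
((ψ → φ) → ψ) → (ψ ∧ ψ) = min(1, 1 − 1.00 + 0.90) = min(1, 0.90) = 0.90
~(((ψ → φ) → ψ) → (ψ ∧ ψ)) = 1 − 0.90 = 0.10
~ψ = 1 − 0.90 = 0.10
φ → ~ψ = min(1, 1 − 0.41 + 0.10) = min(1, 0.69) = 0.69
φ → 0 = min(1, 1 − 0.41 + 0.00) = min(1, 0.59) = 0.59
~(φ → 0) = 1 − 0.59 = 0.41
(φ → ~ψ) → ~(φ → 0) = min(1, 1 − 0.69 + 0.41) = min(1, 0.72) = 0.72
~(((ψ → φ) → ψ) → (ψ ∧ ψ)) ∧ ((φ → ~ψ) → ~(φ → 0)) = min(0.10, 0.72) = 0.10
~(~(((ψ → φ) → ψ) → (ψ ∧ ψ)) ∧ ((φ → ~ψ) → ~(φ → 0))) = 1 − 0.10 = 0.90

0.90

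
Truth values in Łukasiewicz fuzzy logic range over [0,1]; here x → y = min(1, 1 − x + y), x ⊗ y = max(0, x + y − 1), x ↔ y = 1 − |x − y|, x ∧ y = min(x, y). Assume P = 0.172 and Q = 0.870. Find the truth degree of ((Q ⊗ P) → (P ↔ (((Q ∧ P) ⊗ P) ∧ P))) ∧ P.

Q ⊗ P = max(0, 0.870 + 0.172 − 1) = max(0, 0.042) = 0.042
Q ∧ P = min(0.870, 0.172) = 0.172
(Q ∧ P) ⊗ P = max(0, 0.172 + 0.172 − 1) = max(0, -0.656) = 0.000
((Q ∧ P) ⊗ P) ∧ P = min(0.000, 0.172) = 0.000
P ↔ (((Q ∧ P) ⊗ P) ∧ P) = 1 − |0.172 − 0.000| = 1 − 0.172 = 0.828
(Q ⊗ P) → (P ↔ (((Q ∧ P) ⊗ P) ∧ P)) = min(1, 1 − 0.042 + 0.828) = min(1, 1.786) = 1.000
((Q ⊗ P) → (P ↔ (((Q ∧ P) ⊗ P) ∧ P))) ∧ P = min(1.000, 0.172) = 0.172

0.172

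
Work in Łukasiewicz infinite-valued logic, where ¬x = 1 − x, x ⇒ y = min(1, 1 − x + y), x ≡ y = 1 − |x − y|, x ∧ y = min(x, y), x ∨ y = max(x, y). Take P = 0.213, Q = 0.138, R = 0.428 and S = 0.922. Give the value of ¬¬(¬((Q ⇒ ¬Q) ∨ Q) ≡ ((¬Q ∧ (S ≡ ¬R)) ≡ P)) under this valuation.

0.437

¬Q = 1 − 0.138 = 0.862
Q ⇒ ¬Q = min(1, 1 − 0.138 + 0.862) = min(1, 1.724) = 1.000
(Q ⇒ ¬Q) ∨ Q = max(1.000, 0.138) = 1.000
¬((Q ⇒ ¬Q) ∨ Q) = 1 − 1.000 = 0.000
¬R = 1 − 0.428 = 0.572
S ≡ ¬R = 1 − |0.922 − 0.572| = 1 − 0.350 = 0.650
¬Q ∧ (S ≡ ¬R) = min(0.862, 0.650) = 0.650
(¬Q ∧ (S ≡ ¬R)) ≡ P = 1 − |0.650 − 0.213| = 1 − 0.437 = 0.563
¬((Q ⇒ ¬Q) ∨ Q) ≡ ((¬Q ∧ (S ≡ ¬R)) ≡ P) = 1 − |0.000 − 0.563| = 1 − 0.563 = 0.437
¬(¬((Q ⇒ ¬Q) ∨ Q) ≡ ((¬Q ∧ (S ≡ ¬R)) ≡ P)) = 1 − 0.437 = 0.563
¬¬(¬((Q ⇒ ¬Q) ∨ Q) ≡ ((¬Q ∧ (S ≡ ¬R)) ≡ P)) = 1 − 0.563 = 0.437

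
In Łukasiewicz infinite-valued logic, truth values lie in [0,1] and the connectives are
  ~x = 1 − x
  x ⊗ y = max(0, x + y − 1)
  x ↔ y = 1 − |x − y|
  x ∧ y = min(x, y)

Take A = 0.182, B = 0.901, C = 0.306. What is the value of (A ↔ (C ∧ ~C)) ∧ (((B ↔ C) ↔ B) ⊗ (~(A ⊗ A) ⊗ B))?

~C = 1 − 0.306 = 0.694
C ∧ ~C = min(0.306, 0.694) = 0.306
A ↔ (C ∧ ~C) = 1 − |0.182 − 0.306| = 1 − 0.124 = 0.876
B ↔ C = 1 − |0.901 − 0.306| = 1 − 0.595 = 0.405
(B ↔ C) ↔ B = 1 − |0.405 − 0.901| = 1 − 0.496 = 0.504
A ⊗ A = max(0, 0.182 + 0.182 − 1) = max(0, -0.636) = 0.000
~(A ⊗ A) = 1 − 0.000 = 1.000
~(A ⊗ A) ⊗ B = max(0, 1.000 + 0.901 − 1) = max(0, 0.901) = 0.901
((B ↔ C) ↔ B) ⊗ (~(A ⊗ A) ⊗ B) = max(0, 0.504 + 0.901 − 1) = max(0, 0.405) = 0.405
(A ↔ (C ∧ ~C)) ∧ (((B ↔ C) ↔ B) ⊗ (~(A ⊗ A) ⊗ B)) = min(0.876, 0.405) = 0.405

0.405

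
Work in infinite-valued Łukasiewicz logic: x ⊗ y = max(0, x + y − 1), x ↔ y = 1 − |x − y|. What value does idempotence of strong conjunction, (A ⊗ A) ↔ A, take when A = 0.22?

A ⊗ A = max(0, 0.22 + 0.22 − 1) = max(0, -0.56) = 0.00
(A ⊗ A) ↔ A = 1 − |0.00 − 0.22| = 1 − 0.22 = 0.78
(The value 0.78 < 1 shows this instance is not satisfied; fails in Ł∞ since a ⊗ a = max(0, 2a−1) ≠ a in general.)

0.78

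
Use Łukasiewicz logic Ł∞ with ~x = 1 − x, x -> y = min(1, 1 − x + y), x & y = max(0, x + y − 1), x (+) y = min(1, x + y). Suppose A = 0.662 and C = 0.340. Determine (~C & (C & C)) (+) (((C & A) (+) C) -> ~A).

~C = 1 − 0.340 = 0.660
C & C = max(0, 0.340 + 0.340 − 1) = max(0, -0.320) = 0.000
~C & (C & C) = max(0, 0.660 + 0.000 − 1) = max(0, -0.340) = 0.000
C & A = max(0, 0.340 + 0.662 − 1) = max(0, 0.002) = 0.002
(C & A) (+) C = min(1, 0.002 + 0.340) = min(1, 0.342) = 0.342
~A = 1 − 0.662 = 0.338
((C & A) (+) C) -> ~A = min(1, 1 − 0.342 + 0.338) = min(1, 0.996) = 0.996
(~C & (C & C)) (+) (((C & A) (+) C) -> ~A) = min(1, 0.000 + 0.996) = min(1, 0.996) = 0.996

0.996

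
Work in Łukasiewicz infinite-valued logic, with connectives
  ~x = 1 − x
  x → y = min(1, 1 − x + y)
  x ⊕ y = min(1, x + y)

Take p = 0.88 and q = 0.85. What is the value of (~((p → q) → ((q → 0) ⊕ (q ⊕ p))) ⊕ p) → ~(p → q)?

p → q = min(1, 1 − 0.88 + 0.85) = min(1, 0.97) = 0.97
q → 0 = min(1, 1 − 0.85 + 0.00) = min(1, 0.15) = 0.15
q ⊕ p = min(1, 0.85 + 0.88) = min(1, 1.73) = 1.00
(q → 0) ⊕ (q ⊕ p) = min(1, 0.15 + 1.00) = min(1, 1.15) = 1.00
(p → q) → ((q → 0) ⊕ (q ⊕ p)) = min(1, 1 − 0.97 + 1.00) = min(1, 1.03) = 1.00
~((p → q) → ((q → 0) ⊕ (q ⊕ p))) = 1 − 1.00 = 0.00
~((p → q) → ((q → 0) ⊕ (q ⊕ p))) ⊕ p = min(1, 0.00 + 0.88) = min(1, 0.88) = 0.88
~(p → q) = 1 − 0.97 = 0.03
(~((p → q) → ((q → 0) ⊕ (q ⊕ p))) ⊕ p) → ~(p → q) = min(1, 1 − 0.88 + 0.03) = min(1, 0.15) = 0.15

0.15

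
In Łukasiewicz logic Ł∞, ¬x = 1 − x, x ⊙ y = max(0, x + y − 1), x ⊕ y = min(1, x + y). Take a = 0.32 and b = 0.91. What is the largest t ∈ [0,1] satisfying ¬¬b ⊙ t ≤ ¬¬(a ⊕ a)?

¬b = 1 − 0.91 = 0.09
¬¬b = 1 − 0.09 = 0.91
So the left factor is ¬¬b = 0.91.
a ⊕ a = min(1, 0.32 + 0.32) = min(1, 0.64) = 0.64
¬(a ⊕ a) = 1 − 0.64 = 0.36
¬¬(a ⊕ a) = 1 − 0.36 = 0.64
So the right-hand bound is ¬¬(a ⊕ a) = 0.64.
The residuum of the Łukasiewicz t-norm gives the supremum: min(1, 1 − 0.91 + 0.64).
1 − 0.91 + 0.64 = 0.73, so t = min(1, 0.73) = 0.73.
Check: 0.91 ⊙ 0.73 = max(0, 0.64) = 0.64 ≤ 0.64.

0.73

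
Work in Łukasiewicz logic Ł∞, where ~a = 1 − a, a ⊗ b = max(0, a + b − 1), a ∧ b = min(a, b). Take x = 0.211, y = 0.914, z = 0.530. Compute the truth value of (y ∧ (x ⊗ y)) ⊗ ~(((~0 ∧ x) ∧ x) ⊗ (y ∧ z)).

0.125

x ⊗ y = max(0, 0.211 + 0.914 − 1) = max(0, 0.125) = 0.125
y ∧ (x ⊗ y) = min(0.914, 0.125) = 0.125
~0 = 1 − 0.000 = 1.000
~0 ∧ x = min(1.000, 0.211) = 0.211
(~0 ∧ x) ∧ x = min(0.211, 0.211) = 0.211
y ∧ z = min(0.914, 0.530) = 0.530
((~0 ∧ x) ∧ x) ⊗ (y ∧ z) = max(0, 0.211 + 0.530 − 1) = max(0, -0.259) = 0.000
~(((~0 ∧ x) ∧ x) ⊗ (y ∧ z)) = 1 − 0.000 = 1.000
(y ∧ (x ⊗ y)) ⊗ ~(((~0 ∧ x) ∧ x) ⊗ (y ∧ z)) = max(0, 0.125 + 1.000 − 1) = max(0, 0.125) = 0.125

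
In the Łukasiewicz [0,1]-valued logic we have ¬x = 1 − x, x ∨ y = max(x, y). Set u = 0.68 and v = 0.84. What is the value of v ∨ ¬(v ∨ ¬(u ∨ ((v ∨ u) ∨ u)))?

0.84

v ∨ u = max(0.84, 0.68) = 0.84
(v ∨ u) ∨ u = max(0.84, 0.68) = 0.84
u ∨ ((v ∨ u) ∨ u) = max(0.68, 0.84) = 0.84
¬(u ∨ ((v ∨ u) ∨ u)) = 1 − 0.84 = 0.16
v ∨ ¬(u ∨ ((v ∨ u) ∨ u)) = max(0.84, 0.16) = 0.84
¬(v ∨ ¬(u ∨ ((v ∨ u) ∨ u))) = 1 − 0.84 = 0.16
v ∨ ¬(v ∨ ¬(u ∨ ((v ∨ u) ∨ u))) = max(0.84, 0.16) = 0.84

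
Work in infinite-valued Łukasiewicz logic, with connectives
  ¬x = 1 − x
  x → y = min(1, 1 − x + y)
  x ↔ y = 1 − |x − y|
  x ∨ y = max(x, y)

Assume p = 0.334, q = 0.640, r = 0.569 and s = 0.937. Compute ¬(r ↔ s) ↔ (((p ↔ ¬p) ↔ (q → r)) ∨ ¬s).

0.629

r ↔ s = 1 − |0.569 − 0.937| = 1 − 0.368 = 0.632
¬(r ↔ s) = 1 − 0.632 = 0.368
¬p = 1 − 0.334 = 0.666
p ↔ ¬p = 1 − |0.334 − 0.666| = 1 − 0.332 = 0.668
q → r = min(1, 1 − 0.640 + 0.569) = min(1, 0.929) = 0.929
(p ↔ ¬p) ↔ (q → r) = 1 − |0.668 − 0.929| = 1 − 0.261 = 0.739
¬s = 1 − 0.937 = 0.063
((p ↔ ¬p) ↔ (q → r)) ∨ ¬s = max(0.739, 0.063) = 0.739
¬(r ↔ s) ↔ (((p ↔ ¬p) ↔ (q → r)) ∨ ¬s) = 1 − |0.368 − 0.739| = 1 − 0.371 = 0.629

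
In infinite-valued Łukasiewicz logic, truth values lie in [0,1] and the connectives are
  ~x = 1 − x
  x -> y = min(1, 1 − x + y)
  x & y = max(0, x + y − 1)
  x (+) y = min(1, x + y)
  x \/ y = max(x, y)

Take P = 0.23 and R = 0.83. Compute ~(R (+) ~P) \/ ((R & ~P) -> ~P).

~P = 1 − 0.23 = 0.77
R (+) ~P = min(1, 0.83 + 0.77) = min(1, 1.60) = 1.00
~(R (+) ~P) = 1 − 1.00 = 0.00
R & ~P = max(0, 0.83 + 0.77 − 1) = max(0, 0.60) = 0.60
(R & ~P) -> ~P = min(1, 1 − 0.60 + 0.77) = min(1, 1.17) = 1.00
~(R (+) ~P) \/ ((R & ~P) -> ~P) = max(0.00, 1.00) = 1.00

1.00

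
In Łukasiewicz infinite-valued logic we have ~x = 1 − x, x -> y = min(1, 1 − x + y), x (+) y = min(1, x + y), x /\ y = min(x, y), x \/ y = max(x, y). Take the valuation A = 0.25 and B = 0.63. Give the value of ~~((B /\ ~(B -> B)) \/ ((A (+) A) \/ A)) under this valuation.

B -> B = min(1, 1 − 0.63 + 0.63) = min(1, 1.00) = 1.00
~(B -> B) = 1 − 1.00 = 0.00
B /\ ~(B -> B) = min(0.63, 0.00) = 0.00
A (+) A = min(1, 0.25 + 0.25) = min(1, 0.50) = 0.50
(A (+) A) \/ A = max(0.50, 0.25) = 0.50
(B /\ ~(B -> B)) \/ ((A (+) A) \/ A) = max(0.00, 0.50) = 0.50
~((B /\ ~(B -> B)) \/ ((A (+) A) \/ A)) = 1 − 0.50 = 0.50
~~((B /\ ~(B -> B)) \/ ((A (+) A) \/ A)) = 1 − 0.50 = 0.50

0.50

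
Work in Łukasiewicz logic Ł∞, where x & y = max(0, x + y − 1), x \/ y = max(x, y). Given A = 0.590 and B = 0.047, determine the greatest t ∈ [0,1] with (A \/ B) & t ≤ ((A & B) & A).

0.410

A \/ B = max(0.590, 0.047) = 0.590
So the left factor is A \/ B = 0.590.
A & B = max(0, 0.590 + 0.047 − 1) = max(0, -0.363) = 0.000
(A & B) & A = max(0, 0.000 + 0.590 − 1) = max(0, -0.410) = 0.000
So the right-hand bound is (A & B) & A = 0.000.
The residuum of the Łukasiewicz t-norm gives the supremum: min(1, 1 − 0.590 + 0.000).
1 − 0.590 + 0.000 = 0.410, so t = min(1, 0.410) = 0.410.
Check: 0.590 & 0.410 = max(0, 0.000) = 0.000 ≤ 0.000.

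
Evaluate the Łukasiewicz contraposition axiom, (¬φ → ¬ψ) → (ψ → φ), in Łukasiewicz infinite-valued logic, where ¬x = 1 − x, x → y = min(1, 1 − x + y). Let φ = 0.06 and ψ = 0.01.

¬φ = 1 − 0.06 = 0.94
¬ψ = 1 − 0.01 = 0.99
¬φ → ¬ψ = min(1, 1 − 0.94 + 0.99) = min(1, 1.05) = 1.00
ψ → φ = min(1, 1 − 0.01 + 0.06) = min(1, 1.05) = 1.00
(¬φ → ¬ψ) → (ψ → φ) = min(1, 1 − 1.00 + 1.00) = min(1, 1.00) = 1.00
(As expected: an axiom of Ł∞, always 1.)

1.00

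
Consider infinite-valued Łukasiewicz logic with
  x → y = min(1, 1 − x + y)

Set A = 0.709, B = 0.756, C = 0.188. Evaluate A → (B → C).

B → C = min(1, 1 − 0.756 + 0.188) = min(1, 0.432) = 0.432
A → (B → C) = min(1, 1 − 0.709 + 0.432) = min(1, 0.723) = 0.723

0.723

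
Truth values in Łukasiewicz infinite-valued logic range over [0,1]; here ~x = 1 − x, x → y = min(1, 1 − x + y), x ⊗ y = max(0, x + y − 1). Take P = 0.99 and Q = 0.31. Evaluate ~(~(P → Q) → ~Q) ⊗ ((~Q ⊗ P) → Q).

P → Q = min(1, 1 − 0.99 + 0.31) = min(1, 0.32) = 0.32
~(P → Q) = 1 − 0.32 = 0.68
~Q = 1 − 0.31 = 0.69
~(P → Q) → ~Q = min(1, 1 − 0.68 + 0.69) = min(1, 1.01) = 1.00
~(~(P → Q) → ~Q) = 1 − 1.00 = 0.00
~Q ⊗ P = max(0, 0.69 + 0.99 − 1) = max(0, 0.68) = 0.68
(~Q ⊗ P) → Q = min(1, 1 − 0.68 + 0.31) = min(1, 0.63) = 0.63
~(~(P → Q) → ~Q) ⊗ ((~Q ⊗ P) → Q) = max(0, 0.00 + 0.63 − 1) = max(0, -0.37) = 0.00

0.00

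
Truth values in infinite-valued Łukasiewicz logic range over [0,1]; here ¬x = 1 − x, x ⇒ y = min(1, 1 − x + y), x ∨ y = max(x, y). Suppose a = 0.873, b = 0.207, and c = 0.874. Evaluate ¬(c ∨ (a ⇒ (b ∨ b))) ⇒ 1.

1.000

b ∨ b = max(0.207, 0.207) = 0.207
a ⇒ (b ∨ b) = min(1, 1 − 0.873 + 0.207) = min(1, 0.334) = 0.334
c ∨ (a ⇒ (b ∨ b)) = max(0.874, 0.334) = 0.874
¬(c ∨ (a ⇒ (b ∨ b))) = 1 − 0.874 = 0.126
¬(c ∨ (a ⇒ (b ∨ b))) ⇒ 1 = min(1, 1 − 0.126 + 1.000) = min(1, 1.874) = 1.000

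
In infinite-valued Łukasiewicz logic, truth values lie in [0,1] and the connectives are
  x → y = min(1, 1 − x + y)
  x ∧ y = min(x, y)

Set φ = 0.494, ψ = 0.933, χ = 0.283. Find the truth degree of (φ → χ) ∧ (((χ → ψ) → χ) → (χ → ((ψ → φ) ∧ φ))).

0.789

φ → χ = min(1, 1 − 0.494 + 0.283) = min(1, 0.789) = 0.789
χ → ψ = min(1, 1 − 0.283 + 0.933) = min(1, 1.650) = 1.000
(χ → ψ) → χ = min(1, 1 − 1.000 + 0.283) = min(1, 0.283) = 0.283
ψ → φ = min(1, 1 − 0.933 + 0.494) = min(1, 0.561) = 0.561
(ψ → φ) ∧ φ = min(0.561, 0.494) = 0.494
χ → ((ψ → φ) ∧ φ) = min(1, 1 − 0.283 + 0.494) = min(1, 1.211) = 1.000
((χ → ψ) → χ) → (χ → ((ψ → φ) ∧ φ)) = min(1, 1 − 0.283 + 1.000) = min(1, 1.717) = 1.000
(φ → χ) ∧ (((χ → ψ) → χ) → (χ → ((ψ → φ) ∧ φ))) = min(0.789, 1.000) = 0.789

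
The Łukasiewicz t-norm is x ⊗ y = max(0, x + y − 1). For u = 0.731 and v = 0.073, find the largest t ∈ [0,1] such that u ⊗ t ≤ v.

The residuum of the Łukasiewicz t-norm gives the supremum: min(1, 1 − 0.731 + 0.073).
1 − 0.731 + 0.073 = 0.342, so t = min(1, 0.342) = 0.342.
Check: 0.731 ⊗ 0.342 = max(0, 0.073) = 0.073 ≤ 0.073.

0.342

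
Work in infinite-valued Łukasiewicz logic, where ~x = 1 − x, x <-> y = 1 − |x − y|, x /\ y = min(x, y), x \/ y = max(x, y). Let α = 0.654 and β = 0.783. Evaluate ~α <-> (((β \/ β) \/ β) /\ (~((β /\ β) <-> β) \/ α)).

0.692

~α = 1 − 0.654 = 0.346
β \/ β = max(0.783, 0.783) = 0.783
(β \/ β) \/ β = max(0.783, 0.783) = 0.783
β /\ β = min(0.783, 0.783) = 0.783
(β /\ β) <-> β = 1 − |0.783 − 0.783| = 1 − 0.000 = 1.000
~((β /\ β) <-> β) = 1 − 1.000 = 0.000
~((β /\ β) <-> β) \/ α = max(0.000, 0.654) = 0.654
((β \/ β) \/ β) /\ (~((β /\ β) <-> β) \/ α) = min(0.783, 0.654) = 0.654
~α <-> (((β \/ β) \/ β) /\ (~((β /\ β) <-> β) \/ α)) = 1 − |0.346 − 0.654| = 1 − 0.308 = 0.692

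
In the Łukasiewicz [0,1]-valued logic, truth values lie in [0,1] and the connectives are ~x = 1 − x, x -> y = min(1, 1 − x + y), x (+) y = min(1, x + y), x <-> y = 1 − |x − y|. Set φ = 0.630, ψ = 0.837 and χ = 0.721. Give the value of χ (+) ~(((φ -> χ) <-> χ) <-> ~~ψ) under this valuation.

φ -> χ = min(1, 1 − 0.630 + 0.721) = min(1, 1.091) = 1.000
(φ -> χ) <-> χ = 1 − |1.000 − 0.721| = 1 − 0.279 = 0.721
~ψ = 1 − 0.837 = 0.163
~~ψ = 1 − 0.163 = 0.837
((φ -> χ) <-> χ) <-> ~~ψ = 1 − |0.721 − 0.837| = 1 − 0.116 = 0.884
~(((φ -> χ) <-> χ) <-> ~~ψ) = 1 − 0.884 = 0.116
χ (+) ~(((φ -> χ) <-> χ) <-> ~~ψ) = min(1, 0.721 + 0.116) = min(1, 0.837) = 0.837

0.837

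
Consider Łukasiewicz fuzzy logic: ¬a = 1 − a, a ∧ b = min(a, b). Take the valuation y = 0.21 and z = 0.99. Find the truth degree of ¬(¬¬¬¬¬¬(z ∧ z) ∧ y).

0.79

z ∧ z = min(0.99, 0.99) = 0.99
¬(z ∧ z) = 1 − 0.99 = 0.01
¬¬(z ∧ z) = 1 − 0.01 = 0.99
¬¬¬(z ∧ z) = 1 − 0.99 = 0.01
¬¬¬¬(z ∧ z) = 1 − 0.01 = 0.99
¬¬¬¬¬(z ∧ z) = 1 − 0.99 = 0.01
¬¬¬¬¬¬(z ∧ z) = 1 − 0.01 = 0.99
¬¬¬¬¬¬(z ∧ z) ∧ y = min(0.99, 0.21) = 0.21
¬(¬¬¬¬¬¬(z ∧ z) ∧ y) = 1 − 0.21 = 0.79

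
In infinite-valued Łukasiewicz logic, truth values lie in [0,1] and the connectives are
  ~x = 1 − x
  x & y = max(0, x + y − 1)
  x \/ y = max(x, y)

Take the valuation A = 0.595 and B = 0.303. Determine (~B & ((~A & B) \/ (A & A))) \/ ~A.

~B = 1 − 0.303 = 0.697
~A = 1 − 0.595 = 0.405
~A & B = max(0, 0.405 + 0.303 − 1) = max(0, -0.292) = 0.000
A & A = max(0, 0.595 + 0.595 − 1) = max(0, 0.190) = 0.190
(~A & B) \/ (A & A) = max(0.000, 0.190) = 0.190
~B & ((~A & B) \/ (A & A)) = max(0, 0.697 + 0.190 − 1) = max(0, -0.113) = 0.000
(~B & ((~A & B) \/ (A & A))) \/ ~A = max(0.000, 0.405) = 0.405

0.405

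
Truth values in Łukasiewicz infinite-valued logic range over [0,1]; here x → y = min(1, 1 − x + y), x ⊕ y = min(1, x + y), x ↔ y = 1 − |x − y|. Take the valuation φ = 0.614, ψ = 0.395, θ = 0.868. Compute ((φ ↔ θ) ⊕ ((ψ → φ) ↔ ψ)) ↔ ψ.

0.395

φ ↔ θ = 1 − |0.614 − 0.868| = 1 − 0.254 = 0.746
ψ → φ = min(1, 1 − 0.395 + 0.614) = min(1, 1.219) = 1.000
(ψ → φ) ↔ ψ = 1 − |1.000 − 0.395| = 1 − 0.605 = 0.395
(φ ↔ θ) ⊕ ((ψ → φ) ↔ ψ) = min(1, 0.746 + 0.395) = min(1, 1.141) = 1.000
((φ ↔ θ) ⊕ ((ψ → φ) ↔ ψ)) ↔ ψ = 1 − |1.000 − 0.395| = 1 − 0.605 = 0.395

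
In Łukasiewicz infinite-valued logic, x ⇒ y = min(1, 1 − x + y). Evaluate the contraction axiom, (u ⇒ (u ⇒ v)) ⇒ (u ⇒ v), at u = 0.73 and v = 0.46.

u ⇒ v = min(1, 1 − 0.73 + 0.46) = min(1, 0.73) = 0.73
u ⇒ (u ⇒ v) = min(1, 1 − 0.73 + 0.73) = min(1, 1.00) = 1.00
(u ⇒ (u ⇒ v)) ⇒ (u ⇒ v) = min(1, 1 − 1.00 + 0.73) = min(1, 0.73) = 0.73
(The value 0.73 < 1 shows this instance is not satisfied; fails in Ł∞ (the t-norm is not idempotent).)

0.73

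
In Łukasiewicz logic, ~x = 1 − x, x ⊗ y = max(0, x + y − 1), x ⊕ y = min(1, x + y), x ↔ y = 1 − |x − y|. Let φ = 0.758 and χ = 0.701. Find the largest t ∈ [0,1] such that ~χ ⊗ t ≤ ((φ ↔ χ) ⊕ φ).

~χ = 1 − 0.701 = 0.299
So the left factor is ~χ = 0.299.
φ ↔ χ = 1 − |0.758 − 0.701| = 1 − 0.057 = 0.943
(φ ↔ χ) ⊕ φ = min(1, 0.943 + 0.758) = min(1, 1.701) = 1.000
So the right-hand bound is (φ ↔ χ) ⊕ φ = 1.000.
The residuum of the Łukasiewicz t-norm gives the supremum: min(1, 1 − 0.299 + 1.000).
1 − 0.299 + 1.000 = 1.701, so t = min(1, 1.701) = 1.000.
Check: 0.299 ⊗ 1.000 = max(0, 0.299) = 0.299 ≤ 1.000.

1.000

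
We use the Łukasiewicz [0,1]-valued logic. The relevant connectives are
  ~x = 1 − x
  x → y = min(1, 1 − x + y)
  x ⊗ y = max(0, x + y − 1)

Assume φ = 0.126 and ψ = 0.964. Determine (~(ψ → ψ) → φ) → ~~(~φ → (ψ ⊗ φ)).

ψ → ψ = min(1, 1 − 0.964 + 0.964) = min(1, 1.000) = 1.000
~(ψ → ψ) = 1 − 1.000 = 0.000
~(ψ → ψ) → φ = min(1, 1 − 0.000 + 0.126) = min(1, 1.126) = 1.000
~φ = 1 − 0.126 = 0.874
ψ ⊗ φ = max(0, 0.964 + 0.126 − 1) = max(0, 0.090) = 0.090
~φ → (ψ ⊗ φ) = min(1, 1 − 0.874 + 0.090) = min(1, 0.216) = 0.216
~(~φ → (ψ ⊗ φ)) = 1 − 0.216 = 0.784
~~(~φ → (ψ ⊗ φ)) = 1 − 0.784 = 0.216
(~(ψ → ψ) → φ) → ~~(~φ → (ψ ⊗ φ)) = min(1, 1 − 1.000 + 0.216) = min(1, 0.216) = 0.216

0.216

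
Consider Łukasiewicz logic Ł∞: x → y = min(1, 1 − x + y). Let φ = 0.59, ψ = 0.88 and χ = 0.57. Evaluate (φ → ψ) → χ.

0.57

φ → ψ = min(1, 1 − 0.59 + 0.88) = min(1, 1.29) = 1.00
(φ → ψ) → χ = min(1, 1 − 1.00 + 0.57) = min(1, 0.57) = 0.57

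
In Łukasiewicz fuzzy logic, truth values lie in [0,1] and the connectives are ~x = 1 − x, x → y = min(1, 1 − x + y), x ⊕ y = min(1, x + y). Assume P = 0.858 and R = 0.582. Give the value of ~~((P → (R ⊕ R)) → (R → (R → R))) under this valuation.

R ⊕ R = min(1, 0.582 + 0.582) = min(1, 1.164) = 1.000
P → (R ⊕ R) = min(1, 1 − 0.858 + 1.000) = min(1, 1.142) = 1.000
R → R = min(1, 1 − 0.582 + 0.582) = min(1, 1.000) = 1.000
R → (R → R) = min(1, 1 − 0.582 + 1.000) = min(1, 1.418) = 1.000
(P → (R ⊕ R)) → (R → (R → R)) = min(1, 1 − 1.000 + 1.000) = min(1, 1.000) = 1.000
~((P → (R ⊕ R)) → (R → (R → R))) = 1 − 1.000 = 0.000
~~((P → (R ⊕ R)) → (R → (R → R))) = 1 − 0.000 = 1.000

1.000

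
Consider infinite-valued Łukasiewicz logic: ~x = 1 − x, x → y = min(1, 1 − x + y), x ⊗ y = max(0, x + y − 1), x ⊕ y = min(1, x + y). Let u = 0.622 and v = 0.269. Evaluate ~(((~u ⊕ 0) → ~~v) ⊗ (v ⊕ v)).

0.571

~u = 1 − 0.622 = 0.378
~u ⊕ 0 = min(1, 0.378 + 0.000) = min(1, 0.378) = 0.378
~v = 1 − 0.269 = 0.731
~~v = 1 − 0.731 = 0.269
(~u ⊕ 0) → ~~v = min(1, 1 − 0.378 + 0.269) = min(1, 0.891) = 0.891
v ⊕ v = min(1, 0.269 + 0.269) = min(1, 0.538) = 0.538
((~u ⊕ 0) → ~~v) ⊗ (v ⊕ v) = max(0, 0.891 + 0.538 − 1) = max(0, 0.429) = 0.429
~(((~u ⊕ 0) → ~~v) ⊗ (v ⊕ v)) = 1 − 0.429 = 0.571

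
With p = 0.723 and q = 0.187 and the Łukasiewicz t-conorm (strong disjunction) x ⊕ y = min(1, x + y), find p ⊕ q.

p ⊕ q = min(1, 0.723 + 0.187) = min(1, 0.910) = 0.910
For comparison, the Gödel t-conorm max(x, y) would give 0.723.

0.910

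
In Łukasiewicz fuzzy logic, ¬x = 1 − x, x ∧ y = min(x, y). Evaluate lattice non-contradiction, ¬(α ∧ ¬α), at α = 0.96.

0.96

¬α = 1 − 0.96 = 0.04
α ∧ ¬α = min(0.96, 0.04) = 0.04
¬(α ∧ ¬α) = 1 − 0.04 = 0.96
(The value 0.96 < 1 shows this instance is not satisfied; not a Ł∞-tautology — its value is 1 − min(a, 1−a).)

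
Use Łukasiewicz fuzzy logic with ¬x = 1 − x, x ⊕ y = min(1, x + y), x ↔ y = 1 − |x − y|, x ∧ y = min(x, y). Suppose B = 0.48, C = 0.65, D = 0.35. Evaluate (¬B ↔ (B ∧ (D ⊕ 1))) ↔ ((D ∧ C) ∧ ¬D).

0.39

¬B = 1 − 0.48 = 0.52
D ⊕ 1 = min(1, 0.35 + 1.00) = min(1, 1.35) = 1.00
B ∧ (D ⊕ 1) = min(0.48, 1.00) = 0.48
¬B ↔ (B ∧ (D ⊕ 1)) = 1 − |0.52 − 0.48| = 1 − 0.04 = 0.96
D ∧ C = min(0.35, 0.65) = 0.35
¬D = 1 − 0.35 = 0.65
(D ∧ C) ∧ ¬D = min(0.35, 0.65) = 0.35
(¬B ↔ (B ∧ (D ⊕ 1))) ↔ ((D ∧ C) ∧ ¬D) = 1 − |0.96 − 0.35| = 1 − 0.61 = 0.39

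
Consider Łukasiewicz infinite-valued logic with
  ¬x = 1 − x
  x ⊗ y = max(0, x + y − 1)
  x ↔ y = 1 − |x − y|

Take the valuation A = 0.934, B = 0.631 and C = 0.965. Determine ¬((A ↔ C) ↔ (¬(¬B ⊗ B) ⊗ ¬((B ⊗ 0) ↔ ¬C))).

A ↔ C = 1 − |0.934 − 0.965| = 1 − 0.031 = 0.969
¬B = 1 − 0.631 = 0.369
¬B ⊗ B = max(0, 0.369 + 0.631 − 1) = max(0, 0.000) = 0.000
¬(¬B ⊗ B) = 1 − 0.000 = 1.000
B ⊗ 0 = max(0, 0.631 + 0.000 − 1) = max(0, -0.369) = 0.000
¬C = 1 − 0.965 = 0.035
(B ⊗ 0) ↔ ¬C = 1 − |0.000 − 0.035| = 1 − 0.035 = 0.965
¬((B ⊗ 0) ↔ ¬C) = 1 − 0.965 = 0.035
¬(¬B ⊗ B) ⊗ ¬((B ⊗ 0) ↔ ¬C) = max(0, 1.000 + 0.035 − 1) = max(0, 0.035) = 0.035
(A ↔ C) ↔ (¬(¬B ⊗ B) ⊗ ¬((B ⊗ 0) ↔ ¬C)) = 1 − |0.969 − 0.035| = 1 − 0.934 = 0.066
¬((A ↔ C) ↔ (¬(¬B ⊗ B) ⊗ ¬((B ⊗ 0) ↔ ¬C))) = 1 − 0.066 = 0.934

0.934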